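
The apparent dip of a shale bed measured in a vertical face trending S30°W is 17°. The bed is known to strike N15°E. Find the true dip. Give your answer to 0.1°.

49.8°

β = acute angle between strike N15°E and section S30°W = 15°.
tan δ = tan α / sin β = tan 17° / sin 15° = 0.3057 / 0.2588 = 1.1813
δ = arctan(1.1813) = 49.75°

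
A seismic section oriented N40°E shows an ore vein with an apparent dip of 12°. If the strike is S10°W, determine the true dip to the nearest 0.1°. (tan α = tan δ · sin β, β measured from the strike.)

β = acute angle between strike S10°W and section N40°E = 30°.
tan(true dip) = tan 12° / sin 30° = 0.4251
δ = arctan(0.4251) = 23.03°

23.0°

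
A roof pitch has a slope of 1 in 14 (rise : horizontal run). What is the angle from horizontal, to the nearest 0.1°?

4.1°

tan θ = 1/14 = 0.0714
θ = arctan(0.0714) = 4.09°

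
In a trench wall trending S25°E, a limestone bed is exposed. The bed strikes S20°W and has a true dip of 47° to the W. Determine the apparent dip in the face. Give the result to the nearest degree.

Angle between strike (S20°W) and section (S25°E): β = 45°.
tan(apparent dip) = tan 47° · sin 45° = 0.7583
α = arctan(0.7583) = 37.17°

37°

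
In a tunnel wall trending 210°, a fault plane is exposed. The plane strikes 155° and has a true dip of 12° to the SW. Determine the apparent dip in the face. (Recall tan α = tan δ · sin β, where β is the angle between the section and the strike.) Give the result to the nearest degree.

10°

The strike is 155° and the section trends 210°; the acute angle between them is β = 55°.
tan α = tan 12° × sin 55° = 0.2126 × 0.8192 = 0.1741
α = arctan(0.1741) = 9.88°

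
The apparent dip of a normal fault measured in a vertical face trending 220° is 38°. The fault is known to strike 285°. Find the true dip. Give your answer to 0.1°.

β = acute angle between strike 285° and section 220° = 65°.
tan(true dip) = tan 38° / sin 65° = 0.8621
δ = arctan(0.8621) = 40.76°

40.8°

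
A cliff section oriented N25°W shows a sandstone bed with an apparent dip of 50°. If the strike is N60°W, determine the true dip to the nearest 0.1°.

64.3°

The section is 35° from the strike.
tan δ = tan α / sin β = tan 50° / sin 35° = 1.1918 / 0.5736 = 2.0778
δ = arctan(2.0778) = 64.30°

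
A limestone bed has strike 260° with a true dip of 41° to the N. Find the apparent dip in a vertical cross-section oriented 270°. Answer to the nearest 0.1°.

8.6°

Angle between strike (260°) and section (270°): β = 10°.
tan(apparent dip) = tan 41° · sin 10° = 0.1510
apparent dip = arctan 0.1510 = 8.58°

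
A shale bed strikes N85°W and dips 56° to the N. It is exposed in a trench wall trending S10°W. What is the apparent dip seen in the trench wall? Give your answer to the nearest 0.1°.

55.9°

The section lies 85° from the strike.
tan α = tan 56° × sin 85° = 1.4826 × 0.9962 = 1.4769
α = arctan(1.4769) = 55.90°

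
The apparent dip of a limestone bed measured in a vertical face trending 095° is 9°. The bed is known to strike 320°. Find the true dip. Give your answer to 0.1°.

The section is 45° from the strike.
tan δ = tan α / sin β = tan 9° / sin 45° = 0.1584 / 0.7071 = 0.2240
true dip = arctan 0.2240 = 12.63°

12.6°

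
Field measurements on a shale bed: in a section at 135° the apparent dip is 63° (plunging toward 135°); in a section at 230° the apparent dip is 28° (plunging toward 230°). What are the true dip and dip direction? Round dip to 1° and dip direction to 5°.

true dip 64°, dip direction 155°

The two traces are lines in the plane: v₁ = (sin 135°·cos 63°, cos 135°·cos 63°, −sin 63°), v₂ = (sin 230°·cos 28°, cos 230°·cos 28°, −sin 28°).
n = v₁ × v₂ = (0.355, -0.753, 0.399) (taken with n_z > 0).
True dip = arccos(n_z / |n|) = arccos(0.4324) = 64.4°.
Dip direction = atan2(0.355, -0.753) = 155° (azimuth of n's horizontal projection).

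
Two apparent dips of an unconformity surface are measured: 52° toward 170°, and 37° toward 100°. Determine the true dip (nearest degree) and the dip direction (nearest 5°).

The two traces are lines in the plane: v₁ = (sin 170°·cos 52°, cos 170°·cos 52°, −sin 52°), v₂ = (sin 100°·cos 37°, cos 100°·cos 37°, −sin 37°).
The plane normal is n = v₁ × v₂ ∝ (0.256, -0.555, 0.462).
Dip δ = arctan(|n_h|/n_z) = arctan(0.611/0.462) = 52.9°.
Dip direction = azimuth of (n_x, n_y) = atan2(0.256, -0.555) = 155°.

true dip 53°, dip direction 155°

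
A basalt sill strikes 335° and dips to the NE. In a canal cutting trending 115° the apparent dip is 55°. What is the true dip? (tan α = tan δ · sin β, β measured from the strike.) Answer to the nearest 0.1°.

β = acute angle between strike 335° and section 115° = 40°.
tan(true dip) = tan 55° / sin 40° = 2.2218
true dip = arctan 2.2218 = 65.77°

65.8°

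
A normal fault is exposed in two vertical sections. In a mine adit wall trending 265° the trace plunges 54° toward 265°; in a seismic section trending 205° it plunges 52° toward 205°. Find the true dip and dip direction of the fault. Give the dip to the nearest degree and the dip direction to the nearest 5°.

true dip 57°, dip direction 240°

Each apparent-dip line lies in the plane. As unit vectors (x east, y north, z up), v₁ plunges 54°→265° and v₂ plunges 52°→205°.
Cross product v₁ × v₂ gives the pole to the plane: n ∝ (-0.411, -0.251, 0.313).
True dip = arccos(n_z / |n|) = arccos(0.5454) = 56.9°.
Dip direction = atan2(-0.411, -0.251) = 239° (azimuth of n's horizontal projection).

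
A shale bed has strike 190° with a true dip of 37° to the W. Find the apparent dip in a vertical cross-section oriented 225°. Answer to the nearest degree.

The strike is 190° and the section trends 225°; the acute angle between them is β = 35°.
tan(apparent dip) = tan 37° · sin 35° = 0.4322
α = arctan(0.4322) = 23.38°

23°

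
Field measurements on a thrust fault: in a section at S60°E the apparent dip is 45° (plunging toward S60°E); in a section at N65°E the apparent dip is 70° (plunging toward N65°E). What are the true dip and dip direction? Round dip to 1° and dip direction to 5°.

true dip 71°, dip direction 050°

The two traces are lines in the plane: v₁ = (sin 120°·cos 45°, cos 120°·cos 45°, −sin 45°), v₂ = (sin 65°·cos 70°, cos 65°·cos 70°, −sin 70°).
Cross product v₁ × v₂ gives the pole to the plane: n ∝ (0.434, 0.356, 0.198).
Dip δ = arctan(|n_h|/n_z) = arctan(0.562/0.198) = 70.6°.
The horizontal component of n points toward azimuth atan2(n_x, n_y) = 51°, the dip direction.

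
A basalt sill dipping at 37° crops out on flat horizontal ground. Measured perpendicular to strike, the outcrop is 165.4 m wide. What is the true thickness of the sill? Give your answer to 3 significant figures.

True thickness t = w · sin(dip) = 165.4 × sin 37°
t = 165.4 × 0.6018 = 99.540 m

99.5 m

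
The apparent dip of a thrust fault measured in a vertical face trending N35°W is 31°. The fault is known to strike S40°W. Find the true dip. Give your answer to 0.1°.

The section is 75° from the strike.
tan(true dip) = tan 31° / sin 75° = 0.6221
δ = arctan(0.6221) = 31.88°

31.9°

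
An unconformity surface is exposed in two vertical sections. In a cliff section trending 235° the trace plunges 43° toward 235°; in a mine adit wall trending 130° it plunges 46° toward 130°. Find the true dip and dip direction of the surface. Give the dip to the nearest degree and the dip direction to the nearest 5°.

Each apparent-dip line lies in the plane. As unit vectors (x east, y north, z up), v₁ plunges 43°→235° and v₂ plunges 46°→130°.
n = v₁ × v₂ = (-0.003, -0.794, 0.491) (taken with n_z > 0).
True dip = arccos(n_z / |n|) = arccos(0.5258) = 58.3°.
The horizontal component of n points toward azimuth atan2(n_x, n_y) = 180°, the dip direction.

true dip 58°, dip direction 180°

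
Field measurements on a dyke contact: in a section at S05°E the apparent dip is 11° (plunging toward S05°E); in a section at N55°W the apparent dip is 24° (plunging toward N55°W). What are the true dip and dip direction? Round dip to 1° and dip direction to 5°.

true dip 38°, dip direction 250°

The two traces are lines in the plane: v₁ = (sin 175°·cos 11°, cos 175°·cos 11°, −sin 11°), v₂ = (sin 305°·cos 24°, cos 305°·cos 24°, −sin 24°).
The plane normal is n = v₁ × v₂ ∝ (-0.498, -0.178, 0.687).
True dip = arccos(n_z / |n|) = arccos(0.7926) = 37.6°.
Dip direction = azimuth of (n_x, n_y) = atan2(-0.498, -0.178) = 250°.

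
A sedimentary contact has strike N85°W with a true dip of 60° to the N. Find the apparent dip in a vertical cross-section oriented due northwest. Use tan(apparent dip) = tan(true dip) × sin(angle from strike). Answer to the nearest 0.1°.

48.1°

Angle between strike (N85°W) and section (due northwest): β = 40°.
tan α = tan 60° × sin 40° = 1.7321 × 0.6428 = 1.1133
apparent dip = arctan 1.1133 = 48.07°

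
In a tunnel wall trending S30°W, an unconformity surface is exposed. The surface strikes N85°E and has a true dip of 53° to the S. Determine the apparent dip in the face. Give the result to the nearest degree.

Angle between strike (N85°E) and section (S30°W): β = 55°.
tan(apparent dip) = tan 53° · sin 55° = 1.0871
α = arctan(1.0871) = 47.39°

47°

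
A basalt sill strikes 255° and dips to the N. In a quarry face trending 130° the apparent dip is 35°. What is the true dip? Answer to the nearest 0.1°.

β = acute angle between strike 255° and section 130° = 55°.
tan(true dip) = tan 35° / sin 55° = 0.8548
δ = arctan(0.8548) = 40.52°

40.5°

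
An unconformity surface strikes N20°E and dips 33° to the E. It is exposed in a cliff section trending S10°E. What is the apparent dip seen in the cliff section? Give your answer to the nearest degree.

The strike is N20°E and the section trends S10°E; the acute angle between them is β = 30°.
tan α = tan 33° × sin 30° = 0.6494 × 0.5000 = 0.3247
apparent dip = arctan 0.3247 = 17.99°

18°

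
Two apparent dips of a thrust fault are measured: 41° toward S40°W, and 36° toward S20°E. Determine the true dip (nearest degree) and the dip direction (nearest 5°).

Each apparent-dip line lies in the plane. As unit vectors (x east, y north, z up), v₁ plunges 41°→S40°W and v₂ plunges 36°→S20°E.
The plane normal is n = v₁ × v₂ ∝ (-0.159, -0.467, 0.529).
Dip δ = arctan(|n_h|/n_z) = arctan(0.493/0.529) = 43.0°.
The horizontal component of n points toward azimuth atan2(n_x, n_y) = 199°, the dip direction.

true dip 43°, dip direction 200°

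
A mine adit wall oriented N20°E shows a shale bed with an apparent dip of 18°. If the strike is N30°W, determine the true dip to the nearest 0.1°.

23.0°

The section is 50° from the strike.
tan δ = tan α / sin β = tan 18° / sin 50° = 0.3249 / 0.7660 = 0.4242
true dip = arctan 0.4242 = 22.98°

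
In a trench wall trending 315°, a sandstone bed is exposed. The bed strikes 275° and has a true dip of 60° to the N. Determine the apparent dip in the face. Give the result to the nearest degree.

48°

The section lies 40° from the strike.
tan(apparent dip) = tan 60° · sin 40° = 1.1133
apparent dip = arctan 1.1133 = 48.07°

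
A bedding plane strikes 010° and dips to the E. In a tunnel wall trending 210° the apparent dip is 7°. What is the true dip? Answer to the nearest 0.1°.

19.7°

The section is 20° from the strike.
tan(true dip) = tan 7° / sin 20° = 0.3590
true dip = arctan 0.3590 = 19.75°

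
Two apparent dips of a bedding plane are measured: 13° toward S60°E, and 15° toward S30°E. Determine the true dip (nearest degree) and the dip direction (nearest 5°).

true dip 15°, dip direction 150°

Represent each trace as a vector plunging at its apparent dip toward its trend (east-north-up frame): v₁ = (0.844, -0.487, -0.225), v₂ = (0.483, -0.837, -0.259).
n = v₁ × v₂ = (0.062, -0.110, 0.471) (taken with n_z > 0).
tan δ = √(n_x²+n_y²)/n_z = 0.126/0.471, so δ = 15.0°.
The horizontal component of n points toward azimuth atan2(n_x, n_y) = 151°, the dip direction.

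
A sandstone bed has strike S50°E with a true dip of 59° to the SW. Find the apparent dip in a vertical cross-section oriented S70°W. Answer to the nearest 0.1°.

55.2°

The strike is S50°E and the section trends S70°W; the acute angle between them is β = 60°.
tan(apparent dip) = tan 59° · sin 60° = 1.4413
α = arctan(1.4413) = 55.25°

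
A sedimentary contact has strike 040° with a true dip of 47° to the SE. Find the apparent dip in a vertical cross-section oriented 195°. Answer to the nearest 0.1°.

24.4°

Angle between strike (040°) and section (195°): β = 25°.
tan(apparent dip) = tan 47° · sin 25° = 0.4532
α = arctan(0.4532) = 24.38°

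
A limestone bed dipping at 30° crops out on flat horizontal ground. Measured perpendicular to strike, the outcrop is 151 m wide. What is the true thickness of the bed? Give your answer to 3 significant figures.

75.5 m

True thickness t = w · sin(dip) = 151 × sin 30°
t = 151 × 0.5000 = 75.500 m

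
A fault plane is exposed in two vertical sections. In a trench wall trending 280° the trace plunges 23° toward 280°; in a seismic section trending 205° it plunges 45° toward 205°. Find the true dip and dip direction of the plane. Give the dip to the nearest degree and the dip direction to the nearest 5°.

The two traces are lines in the plane: v₁ = (sin 280°·cos 23°, cos 280°·cos 23°, −sin 23°), v₂ = (sin 205°·cos 45°, cos 205°·cos 45°, −sin 45°).
n = v₁ × v₂ = (-0.363, -0.524, 0.629) (taken with n_z > 0).
True dip = arccos(n_z / |n|) = arccos(0.7020) = 45.4°.
Dip direction = atan2(-0.363, -0.524) = 215° (azimuth of n's horizontal projection).

true dip 45°, dip direction 215°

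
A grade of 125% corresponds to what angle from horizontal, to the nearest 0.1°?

51.3°

tan θ = 125/100 = 1.2500
θ = arctan(1.2500) = 51.34°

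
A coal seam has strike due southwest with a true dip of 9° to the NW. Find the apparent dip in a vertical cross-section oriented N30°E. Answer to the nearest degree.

2°

The strike is due southwest and the section trends N30°E; the acute angle between them is β = 15°.
tan(apparent dip) = tan 9° · sin 15° = 0.0410
α = arctan(0.0410) = 2.35°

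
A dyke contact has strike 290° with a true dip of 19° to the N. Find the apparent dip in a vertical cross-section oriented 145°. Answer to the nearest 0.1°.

11.2°

The section lies 35° from the strike.
tan α = tan 19° × sin 35° = 0.3443 × 0.5736 = 0.1975
α = arctan(0.1975) = 11.17°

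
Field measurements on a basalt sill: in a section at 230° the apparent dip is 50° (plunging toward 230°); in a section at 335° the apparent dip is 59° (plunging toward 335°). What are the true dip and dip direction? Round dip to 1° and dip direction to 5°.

true dip 67°, dip direction 290°

Represent each trace as a vector plunging at its apparent dip toward its trend (east-north-up frame): v₁ = (-0.492, -0.413, -0.766), v₂ = (-0.218, 0.467, -0.857).
n = v₁ × v₂ = (-0.712, 0.255, 0.320) (taken with n_z > 0).
Dip δ = arctan(|n_h|/n_z) = arctan(0.756/0.320) = 67.1°.
The horizontal component of n points toward azimuth atan2(n_x, n_y) = 290°, the dip direction.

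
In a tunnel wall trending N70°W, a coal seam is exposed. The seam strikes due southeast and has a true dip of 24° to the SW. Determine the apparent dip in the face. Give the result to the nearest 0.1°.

10.7°

The strike is due southeast and the section trends N70°W; the acute angle between them is β = 25°.
tan α = tan 24° × sin 25° = 0.4452 × 0.4226 = 0.1882
α = arctan(0.1882) = 10.66°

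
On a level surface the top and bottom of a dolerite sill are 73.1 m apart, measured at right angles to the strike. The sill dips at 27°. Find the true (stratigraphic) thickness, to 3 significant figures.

33.2 m

True thickness t = w · sin(dip) = 73.1 × sin 27°
t = 73.1 × 0.4540 = 33.187 m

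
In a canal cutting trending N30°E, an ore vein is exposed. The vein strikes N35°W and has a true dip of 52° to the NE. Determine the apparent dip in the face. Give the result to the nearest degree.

The section lies 65° from the strike.
tan(apparent dip) = tan 52° · sin 65° = 1.1600
apparent dip = arctan 1.1600 = 49.24°

49°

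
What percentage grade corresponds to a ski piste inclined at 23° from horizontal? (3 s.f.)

grade % = 100 × tan 23° = 100 × 0.4245

42.4%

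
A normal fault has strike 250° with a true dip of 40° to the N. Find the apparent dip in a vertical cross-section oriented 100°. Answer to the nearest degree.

23°

Angle between strike (250°) and section (100°): β = 30°.
tan(apparent dip) = tan 40° · sin 30° = 0.4195
α = arctan(0.4195) = 22.76°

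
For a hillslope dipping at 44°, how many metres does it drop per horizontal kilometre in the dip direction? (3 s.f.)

966 m

drop per km = 1000 × tan 44° = 1000 × 0.9657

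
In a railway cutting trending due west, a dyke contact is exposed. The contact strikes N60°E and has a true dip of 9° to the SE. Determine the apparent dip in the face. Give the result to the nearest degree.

The section lies 30° from the strike.
tan α = tan 9° × sin 30° = 0.1584 × 0.5000 = 0.0792
α = arctan(0.0792) = 4.53°

5°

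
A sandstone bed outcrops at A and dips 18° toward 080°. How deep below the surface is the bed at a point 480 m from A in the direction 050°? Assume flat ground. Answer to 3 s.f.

135 m

The hole lies 30° from the dip direction, so the down-dip offset is 480 × cos 30° = 415.69 m.
Depth = down-dip offset × tan(dip) = 415.69 × tan 18° = 415.69 × 0.3249
Depth = 135.07 m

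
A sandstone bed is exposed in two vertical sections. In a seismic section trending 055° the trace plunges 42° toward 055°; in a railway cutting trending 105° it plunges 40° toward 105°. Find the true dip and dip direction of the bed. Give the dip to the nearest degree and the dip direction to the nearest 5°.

Represent each trace as a vector plunging at its apparent dip toward its trend (east-north-up frame): v₁ = (0.609, 0.426, -0.669), v₂ = (0.740, -0.198, -0.643).
n = v₁ × v₂ = (0.407, 0.104, 0.436) (taken with n_z > 0).
True dip = arccos(n_z / |n|) = arccos(0.7205) = 43.9°.
The horizontal component of n points toward azimuth atan2(n_x, n_y) = 76°, the dip direction.

true dip 44°, dip direction 075°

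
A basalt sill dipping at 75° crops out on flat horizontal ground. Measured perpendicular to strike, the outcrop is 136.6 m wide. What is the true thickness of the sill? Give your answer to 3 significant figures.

True thickness t = w · sin(dip) = 136.6 × sin 75°
t = 136.6 × 0.9659 = 131.945 m

132 m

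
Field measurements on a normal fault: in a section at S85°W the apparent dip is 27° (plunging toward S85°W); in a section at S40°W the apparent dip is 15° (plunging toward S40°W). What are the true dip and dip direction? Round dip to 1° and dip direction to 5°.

Each apparent-dip line lies in the plane. As unit vectors (x east, y north, z up), v₁ plunges 27°→S85°W and v₂ plunges 15°→S40°W.
The plane normal is n = v₁ × v₂ ∝ (-0.316, 0.052, 0.609).
tan δ = √(n_x²+n_y²)/n_z = 0.320/0.609, so δ = 27.7°.
Dip direction = atan2(-0.316, 0.052) = 279° (azimuth of n's horizontal projection).

true dip 28°, dip direction 280°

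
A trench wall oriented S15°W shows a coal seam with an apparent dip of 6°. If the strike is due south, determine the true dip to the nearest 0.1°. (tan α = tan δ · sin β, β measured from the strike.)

22.1°

β = acute angle between strike due south and section S15°W = 15°.
tan(true dip) = tan 6° / sin 15° = 0.4061
δ = arctan(0.4061) = 22.10°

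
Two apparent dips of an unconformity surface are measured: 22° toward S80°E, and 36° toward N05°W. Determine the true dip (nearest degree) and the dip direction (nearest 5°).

Each apparent-dip line lies in the plane. As unit vectors (x east, y north, z up), v₁ plunges 22°→S80°E and v₂ plunges 36°→N05°W.
The plane normal is n = v₁ × v₂ ∝ (0.397, 0.563, 0.725).
tan δ = √(n_x²+n_y²)/n_z = 0.689/0.725, so δ = 43.5°.
The horizontal component of n points toward azimuth atan2(n_x, n_y) = 35°, the dip direction.

true dip 44°, dip direction 035°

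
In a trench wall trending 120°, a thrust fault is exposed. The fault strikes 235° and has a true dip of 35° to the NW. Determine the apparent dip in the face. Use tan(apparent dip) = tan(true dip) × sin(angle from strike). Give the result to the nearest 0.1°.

32.4°

The section lies 65° from the strike.
tan α = tan 35° × sin 65° = 0.7002 × 0.9063 = 0.6346
α = arctan(0.6346) = 32.40°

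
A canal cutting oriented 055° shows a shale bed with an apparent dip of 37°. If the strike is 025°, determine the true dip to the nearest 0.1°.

β = acute angle between strike 025° and section 055° = 30°.
tan δ = tan α / sin β = tan 37° / sin 30° = 0.7536 / 0.5000 = 1.5071
δ = arctan(1.5071) = 56.43°

56.4°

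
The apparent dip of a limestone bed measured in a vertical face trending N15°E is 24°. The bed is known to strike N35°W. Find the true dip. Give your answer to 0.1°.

30.2°

β = acute angle between strike N35°W and section N15°E = 50°.
tan δ = tan α / sin β = tan 24° / sin 50° = 0.4452 / 0.7660 = 0.5812
true dip = arctan 0.5812 = 30.17°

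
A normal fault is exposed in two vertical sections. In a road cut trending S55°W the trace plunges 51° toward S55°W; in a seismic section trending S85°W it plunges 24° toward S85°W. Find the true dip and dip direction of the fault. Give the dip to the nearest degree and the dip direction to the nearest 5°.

true dip 60°, dip direction 190°

Each apparent-dip line lies in the plane. As unit vectors (x east, y north, z up), v₁ plunges 51°→S55°W and v₂ plunges 24°→S85°W.
n = v₁ × v₂ = (-0.085, -0.498, 0.287) (taken with n_z > 0).
Dip δ = arctan(|n_h|/n_z) = arctan(0.505/0.287) = 60.3°.
Dip direction = atan2(-0.085, -0.498) = 190° (azimuth of n's horizontal projection).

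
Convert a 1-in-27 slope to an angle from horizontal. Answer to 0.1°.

2.1°

tan θ = 1/27 = 0.0370
θ = arctan(0.0370) = 2.12°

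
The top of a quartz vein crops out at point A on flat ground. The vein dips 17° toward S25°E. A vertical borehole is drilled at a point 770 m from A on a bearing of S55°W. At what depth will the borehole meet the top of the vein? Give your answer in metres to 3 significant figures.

The hole lies 80° from the dip direction, so the down-dip offset is 770 × cos 80° = 133.71 m.
Depth = down-dip offset × tan(dip) = 133.71 × tan 17° = 133.71 × 0.3057
Depth = 40.88 m

40.9 m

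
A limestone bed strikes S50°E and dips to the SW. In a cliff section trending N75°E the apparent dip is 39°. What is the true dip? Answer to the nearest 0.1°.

β = acute angle between strike S50°E and section N75°E = 55°.
tan δ = tan α / sin β = tan 39° / sin 55° = 0.8098 / 0.8192 = 0.9886
true dip = arctan 0.9886 = 44.67°

44.7°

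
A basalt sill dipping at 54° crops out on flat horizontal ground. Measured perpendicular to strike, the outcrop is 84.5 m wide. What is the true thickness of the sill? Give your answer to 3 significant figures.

68.4 m

True thickness t = w · sin(dip) = 84.5 × sin 54°
t = 84.5 × 0.8090 = 68.362 m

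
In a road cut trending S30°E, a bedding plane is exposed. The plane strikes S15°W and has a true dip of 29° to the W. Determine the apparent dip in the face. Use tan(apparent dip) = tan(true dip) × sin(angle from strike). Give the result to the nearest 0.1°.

The section lies 45° from the strike.
tan(apparent dip) = tan 29° · sin 45° = 0.3920
α = arctan(0.3920) = 21.40°

21.4°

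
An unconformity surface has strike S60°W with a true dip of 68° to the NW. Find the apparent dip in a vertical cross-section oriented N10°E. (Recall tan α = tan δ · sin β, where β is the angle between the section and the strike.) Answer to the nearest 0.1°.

The strike is S60°W and the section trends N10°E; the acute angle between them is β = 50°.
tan α = tan 68° × sin 50° = 2.4751 × 0.7660 = 1.8960
apparent dip = arctan 1.8960 = 62.19°

62.2°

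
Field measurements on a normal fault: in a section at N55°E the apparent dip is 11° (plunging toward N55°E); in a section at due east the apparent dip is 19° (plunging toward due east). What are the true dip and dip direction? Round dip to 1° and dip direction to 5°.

Each apparent-dip line lies in the plane. As unit vectors (x east, y north, z up), v₁ plunges 11°→N55°E and v₂ plunges 19°→due east.
Cross product v₁ × v₂ gives the pole to the plane: n ∝ (0.183, -0.081, 0.532).
tan δ = √(n_x²+n_y²)/n_z = 0.201/0.532, so δ = 20.6°.
Dip direction = azimuth of (n_x, n_y) = atan2(0.183, -0.081) = 114°.

true dip 21°, dip direction 115°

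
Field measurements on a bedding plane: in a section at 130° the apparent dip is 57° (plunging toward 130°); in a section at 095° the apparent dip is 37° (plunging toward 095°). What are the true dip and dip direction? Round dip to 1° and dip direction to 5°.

true dip 61°, dip direction 160°

Represent each trace as a vector plunging at its apparent dip toward its trend (east-north-up frame): v₁ = (0.417, -0.350, -0.839), v₂ = (0.796, -0.070, -0.602).
n = v₁ × v₂ = (0.152, -0.416, 0.249) (taken with n_z > 0).
True dip = arccos(n_z / |n|) = arccos(0.4906) = 60.6°.
The horizontal component of n points toward azimuth atan2(n_x, n_y) = 160°, the dip direction.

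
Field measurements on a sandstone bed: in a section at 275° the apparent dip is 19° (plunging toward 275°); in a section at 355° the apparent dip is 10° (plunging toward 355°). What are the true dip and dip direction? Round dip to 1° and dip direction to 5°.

true dip 20°, dip direction 295°

The two traces are lines in the plane: v₁ = (sin 275°·cos 19°, cos 275°·cos 19°, −sin 19°), v₂ = (sin 355°·cos 10°, cos 355°·cos 10°, −sin 10°).
n = v₁ × v₂ = (-0.305, 0.136, 0.917) (taken with n_z > 0).
Dip δ = arctan(|n_h|/n_z) = arctan(0.334/0.917) = 20.0°.
Dip direction = atan2(-0.305, 0.136) = 294° (azimuth of n's horizontal projection).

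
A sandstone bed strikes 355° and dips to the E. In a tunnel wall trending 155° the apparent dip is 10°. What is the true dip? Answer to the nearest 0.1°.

β = acute angle between strike 355° and section 155° = 20°.
tan δ = tan α / sin β = tan 10° / sin 20° = 0.1763 / 0.3420 = 0.5155
δ = arctan(0.5155) = 27.27°

27.3°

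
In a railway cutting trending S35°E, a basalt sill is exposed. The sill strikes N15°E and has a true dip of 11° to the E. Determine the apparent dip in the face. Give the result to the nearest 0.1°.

The section lies 50° from the strike.
tan α = tan 11° × sin 50° = 0.1944 × 0.7660 = 0.1489
apparent dip = arctan 0.1489 = 8.47°

8.5°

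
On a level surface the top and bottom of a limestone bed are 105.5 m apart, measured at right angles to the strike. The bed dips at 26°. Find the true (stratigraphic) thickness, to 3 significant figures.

46.2 m

True thickness t = w · sin(dip) = 105.5 × sin 26°
t = 105.5 × 0.4384 = 46.248 m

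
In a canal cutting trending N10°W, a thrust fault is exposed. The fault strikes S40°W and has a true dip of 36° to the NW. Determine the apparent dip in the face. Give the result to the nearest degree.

29°

Angle between strike (S40°W) and section (N10°W): β = 50°.
tan α = tan 36° × sin 50° = 0.7265 × 0.7660 = 0.5566
α = arctan(0.5566) = 29.10°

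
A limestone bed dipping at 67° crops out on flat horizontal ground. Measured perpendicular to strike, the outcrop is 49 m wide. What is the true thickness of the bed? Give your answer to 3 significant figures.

True thickness t = w · sin(dip) = 49 × sin 67°
t = 49 × 0.9205 = 45.105 m

45.1 m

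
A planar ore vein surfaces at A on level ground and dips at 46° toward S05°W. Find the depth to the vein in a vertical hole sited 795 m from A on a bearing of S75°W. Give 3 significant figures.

282 m

The hole lies 70° from the dip direction, so the down-dip offset is 795 × cos 70° = 271.91 m.
Depth = down-dip offset × tan(dip) = 271.91 × tan 46° = 271.91 × 1.0355
Depth = 281.57 m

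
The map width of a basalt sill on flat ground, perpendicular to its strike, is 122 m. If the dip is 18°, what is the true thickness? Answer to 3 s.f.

True thickness t = w · sin(dip) = 122 × sin 18°
t = 122 × 0.3090 = 37.700 m

37.7 m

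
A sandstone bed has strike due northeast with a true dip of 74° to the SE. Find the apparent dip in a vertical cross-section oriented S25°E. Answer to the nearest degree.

Angle between strike (due northeast) and section (S25°E): β = 70°.
tan α = tan 74° × sin 70° = 3.4874 × 0.9397 = 3.2771
α = arctan(3.2771) = 73.03°

73°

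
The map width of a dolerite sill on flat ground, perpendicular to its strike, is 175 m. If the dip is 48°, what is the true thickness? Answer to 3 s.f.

True thickness t = w · sin(dip) = 175 × sin 48°
t = 175 × 0.7431 = 130.050 m

130 m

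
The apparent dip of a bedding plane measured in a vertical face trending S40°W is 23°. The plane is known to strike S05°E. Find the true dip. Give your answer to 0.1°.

31.0°

The section is 45° from the strike.
tan(true dip) = tan 23° / sin 45° = 0.6003
true dip = arctan 0.6003 = 30.98°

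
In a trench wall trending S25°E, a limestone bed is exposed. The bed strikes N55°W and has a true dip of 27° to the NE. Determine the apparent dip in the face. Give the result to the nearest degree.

Angle between strike (N55°W) and section (S25°E): β = 30°.
tan(apparent dip) = tan 27° · sin 30° = 0.2548
apparent dip = arctan 0.2548 = 14.29°

14°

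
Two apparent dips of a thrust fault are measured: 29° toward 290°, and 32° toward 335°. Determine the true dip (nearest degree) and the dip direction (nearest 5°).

true dip 33°, dip direction 320°

Each apparent-dip line lies in the plane. As unit vectors (x east, y north, z up), v₁ plunges 29°→290° and v₂ plunges 32°→335°.
n = v₁ × v₂ = (-0.214, 0.262, 0.524) (taken with n_z > 0).
tan δ = √(n_x²+n_y²)/n_z = 0.338/0.524, so δ = 32.8°.
Dip direction = azimuth of (n_x, n_y) = atan2(-0.214, 0.262) = 321°.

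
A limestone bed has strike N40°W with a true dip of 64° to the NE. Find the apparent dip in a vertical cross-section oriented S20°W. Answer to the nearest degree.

61°

The section lies 60° from the strike.
tan α = tan 64° × sin 60° = 2.0503 × 0.8660 = 1.7756
apparent dip = arctan 1.7756 = 60.61°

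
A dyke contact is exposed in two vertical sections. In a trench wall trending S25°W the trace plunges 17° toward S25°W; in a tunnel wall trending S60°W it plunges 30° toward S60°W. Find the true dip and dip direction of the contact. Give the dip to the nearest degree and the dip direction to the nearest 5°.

Represent each trace as a vector plunging at its apparent dip toward its trend (east-north-up frame): v₁ = (-0.404, -0.867, -0.292), v₂ = (-0.750, -0.433, -0.500).
Cross product v₁ × v₂ gives the pole to the plane: n ∝ (-0.307, -0.017, 0.475).
tan δ = √(n_x²+n_y²)/n_z = 0.307/0.475, so δ = 32.9°.
The horizontal component of n points toward azimuth atan2(n_x, n_y) = 267°, the dip direction.

true dip 33°, dip direction 265°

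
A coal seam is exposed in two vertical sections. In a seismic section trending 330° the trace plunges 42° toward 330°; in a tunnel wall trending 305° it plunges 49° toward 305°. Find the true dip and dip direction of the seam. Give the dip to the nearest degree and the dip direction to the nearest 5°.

true dip 50°, dip direction 290°

Each apparent-dip line lies in the plane. As unit vectors (x east, y north, z up), v₁ plunges 42°→330° and v₂ plunges 49°→305°.
Cross product v₁ × v₂ gives the pole to the plane: n ∝ (-0.234, 0.079, 0.206).
True dip = arccos(n_z / |n|) = arccos(0.6406) = 50.2°.
Dip direction = azimuth of (n_x, n_y) = atan2(-0.234, 0.079) = 289°.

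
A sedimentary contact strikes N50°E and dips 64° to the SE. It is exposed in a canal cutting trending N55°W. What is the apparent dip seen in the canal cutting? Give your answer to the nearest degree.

63°

The strike is N50°E and the section trends N55°W; the acute angle between them is β = 75°.
tan(apparent dip) = tan 64° · sin 75° = 1.9804
α = arctan(1.9804) = 63.21°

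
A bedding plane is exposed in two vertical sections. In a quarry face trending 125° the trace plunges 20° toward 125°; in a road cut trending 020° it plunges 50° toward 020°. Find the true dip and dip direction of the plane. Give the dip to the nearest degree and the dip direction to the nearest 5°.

true dip 54°, dip direction 050°

Each apparent-dip line lies in the plane. As unit vectors (x east, y north, z up), v₁ plunges 20°→125° and v₂ plunges 50°→020°.
The plane normal is n = v₁ × v₂ ∝ (0.619, 0.514, 0.583).
Dip δ = arctan(|n_h|/n_z) = arctan(0.805/0.583) = 54.1°.
Dip direction = azimuth of (n_x, n_y) = atan2(0.619, 0.514) = 50°.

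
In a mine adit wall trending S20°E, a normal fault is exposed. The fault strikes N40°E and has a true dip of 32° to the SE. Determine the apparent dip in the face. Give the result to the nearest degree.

28°

The strike is N40°E and the section trends S20°E; the acute angle between them is β = 60°.
tan α = tan 32° × sin 60° = 0.6249 × 0.8660 = 0.5412
apparent dip = arctan 0.5412 = 28.42°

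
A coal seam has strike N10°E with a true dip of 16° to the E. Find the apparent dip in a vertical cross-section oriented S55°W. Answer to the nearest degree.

11°

The section lies 45° from the strike.
tan(apparent dip) = tan 16° · sin 45° = 0.2028
α = arctan(0.2028) = 11.46°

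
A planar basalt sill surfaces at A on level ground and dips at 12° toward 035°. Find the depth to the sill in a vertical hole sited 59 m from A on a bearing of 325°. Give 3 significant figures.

The hole lies 70° from the dip direction, so the down-dip offset is 59 × cos 70° = 20.18 m.
Depth = down-dip offset × tan(dip) = 20.18 × tan 12° = 20.18 × 0.2126
Depth = 4.29 m

4.29 m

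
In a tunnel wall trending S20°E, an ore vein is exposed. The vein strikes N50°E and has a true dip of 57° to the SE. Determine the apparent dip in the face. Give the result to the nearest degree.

55°

The strike is N50°E and the section trends S20°E; the acute angle between them is β = 70°.
tan α = tan 57° × sin 70° = 1.5399 × 0.9397 = 1.4470
apparent dip = arctan 1.4470 = 55.35°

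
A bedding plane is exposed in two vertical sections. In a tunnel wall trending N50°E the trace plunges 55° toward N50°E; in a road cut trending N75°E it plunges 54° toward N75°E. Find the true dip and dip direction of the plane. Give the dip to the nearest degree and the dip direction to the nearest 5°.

true dip 55°, dip direction 060°

Each apparent-dip line lies in the plane. As unit vectors (x east, y north, z up), v₁ plunges 55°→N50°E and v₂ plunges 54°→N75°E.
n = v₁ × v₂ = (0.174, 0.110, 0.142) (taken with n_z > 0).
tan δ = √(n_x²+n_y²)/n_z = 0.205/0.142, so δ = 55.2°.
The horizontal component of n points toward azimuth atan2(n_x, n_y) = 58°, the dip direction.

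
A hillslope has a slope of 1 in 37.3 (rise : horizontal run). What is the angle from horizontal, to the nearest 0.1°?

1.5°

tan θ = 1/37.3 = 0.0268
θ = arctan(0.0268) = 1.54°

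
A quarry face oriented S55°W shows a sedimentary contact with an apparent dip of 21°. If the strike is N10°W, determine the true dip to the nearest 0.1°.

23.0°

β = acute angle between strike N10°W and section S55°W = 65°.
tan δ = tan α / sin β = tan 21° / sin 65° = 0.3839 / 0.9063 = 0.4235
true dip = arctan 0.4235 = 22.95°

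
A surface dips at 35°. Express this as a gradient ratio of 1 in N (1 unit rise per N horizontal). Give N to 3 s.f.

1 : N means tan θ = 1/N, so N = 1/tan 35° = 1/0.7002

1 in 1.43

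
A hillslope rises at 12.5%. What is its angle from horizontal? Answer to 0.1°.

tan θ = 12.5/100 = 0.1250
θ = arctan(0.1250) = 7.13°

7.1°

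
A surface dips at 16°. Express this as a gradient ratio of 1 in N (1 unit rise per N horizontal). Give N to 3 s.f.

1 in 3.49

1 : N means tan θ = 1/N, so N = 1/tan 16° = 1/0.2867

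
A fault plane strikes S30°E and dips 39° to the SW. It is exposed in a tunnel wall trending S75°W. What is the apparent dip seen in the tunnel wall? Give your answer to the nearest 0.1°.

38.0°

Angle between strike (S30°E) and section (S75°W): β = 75°.
tan(apparent dip) = tan 39° · sin 75° = 0.7822
α = arctan(0.7822) = 38.03°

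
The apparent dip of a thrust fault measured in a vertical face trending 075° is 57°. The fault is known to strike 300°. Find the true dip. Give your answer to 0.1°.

65.3°

β = acute angle between strike 300° and section 075° = 45°.
tan(true dip) = tan 57° / sin 45° = 2.1777
δ = arctan(2.1777) = 65.34°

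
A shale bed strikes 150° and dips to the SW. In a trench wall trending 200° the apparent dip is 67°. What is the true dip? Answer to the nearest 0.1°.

72.0°

The section is 50° from the strike.
tan(true dip) = tan 67° / sin 50° = 3.0753
δ = arctan(3.0753) = 71.99°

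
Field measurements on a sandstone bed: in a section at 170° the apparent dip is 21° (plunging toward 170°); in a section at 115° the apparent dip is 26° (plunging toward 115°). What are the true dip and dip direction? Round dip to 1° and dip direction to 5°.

Each apparent-dip line lies in the plane. As unit vectors (x east, y north, z up), v₁ plunges 21°→170° and v₂ plunges 26°→115°.
The plane normal is n = v₁ × v₂ ∝ (0.267, -0.221, 0.687).
True dip = arccos(n_z / |n|) = arccos(0.8930) = 26.7°.
Dip direction = azimuth of (n_x, n_y) = atan2(0.267, -0.221) = 130°.

true dip 27°, dip direction 130°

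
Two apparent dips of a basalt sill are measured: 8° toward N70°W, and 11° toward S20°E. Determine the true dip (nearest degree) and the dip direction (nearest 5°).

Each apparent-dip line lies in the plane. As unit vectors (x east, y north, z up), v₁ plunges 8°→N70°W and v₂ plunges 11°→S20°E.
Cross product v₁ × v₂ gives the pole to the plane: n ∝ (-0.193, -0.224, 0.745).
Dip δ = arctan(|n_h|/n_z) = arctan(0.296/0.745) = 21.7°.
Dip direction = azimuth of (n_x, n_y) = atan2(-0.193, -0.224) = 221°.

true dip 22°, dip direction 220°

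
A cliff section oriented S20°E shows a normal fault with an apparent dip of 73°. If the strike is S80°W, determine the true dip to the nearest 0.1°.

73.2°

The section is 80° from the strike.
tan δ = tan α / sin β = tan 73° / sin 80° = 3.2709 / 0.9848 = 3.3213
true dip = arctan 3.3213 = 73.24°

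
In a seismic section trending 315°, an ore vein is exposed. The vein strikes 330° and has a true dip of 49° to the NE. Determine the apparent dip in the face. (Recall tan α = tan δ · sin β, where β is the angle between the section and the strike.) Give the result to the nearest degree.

The section lies 15° from the strike.
tan α = tan 49° × sin 15° = 1.1504 × 0.2588 = 0.2977
apparent dip = arctan 0.2977 = 16.58°

17°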